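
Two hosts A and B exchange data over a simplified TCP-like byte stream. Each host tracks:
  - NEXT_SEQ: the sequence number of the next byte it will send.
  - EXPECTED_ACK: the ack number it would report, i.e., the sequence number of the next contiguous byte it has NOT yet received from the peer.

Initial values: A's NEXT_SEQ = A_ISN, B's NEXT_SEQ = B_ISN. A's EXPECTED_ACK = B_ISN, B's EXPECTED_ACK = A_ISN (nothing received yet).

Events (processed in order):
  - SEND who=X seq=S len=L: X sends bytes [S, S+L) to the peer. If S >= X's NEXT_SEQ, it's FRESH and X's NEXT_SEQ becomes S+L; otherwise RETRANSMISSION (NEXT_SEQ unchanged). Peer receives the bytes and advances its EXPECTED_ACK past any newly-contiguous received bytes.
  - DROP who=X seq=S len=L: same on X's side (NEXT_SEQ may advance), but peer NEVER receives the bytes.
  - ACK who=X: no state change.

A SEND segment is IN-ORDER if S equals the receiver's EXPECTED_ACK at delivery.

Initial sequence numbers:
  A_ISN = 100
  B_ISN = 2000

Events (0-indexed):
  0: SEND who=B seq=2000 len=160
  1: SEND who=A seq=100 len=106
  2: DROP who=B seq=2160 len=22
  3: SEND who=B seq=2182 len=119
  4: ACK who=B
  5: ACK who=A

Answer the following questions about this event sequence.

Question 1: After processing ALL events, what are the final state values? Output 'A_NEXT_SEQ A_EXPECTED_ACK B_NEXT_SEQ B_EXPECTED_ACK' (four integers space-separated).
After event 0: A_seq=100 A_ack=2160 B_seq=2160 B_ack=100
After event 1: A_seq=206 A_ack=2160 B_seq=2160 B_ack=206
After event 2: A_seq=206 A_ack=2160 B_seq=2182 B_ack=206
After event 3: A_seq=206 A_ack=2160 B_seq=2301 B_ack=206
After event 4: A_seq=206 A_ack=2160 B_seq=2301 B_ack=206
After event 5: A_seq=206 A_ack=2160 B_seq=2301 B_ack=206

Answer: 206 2160 2301 206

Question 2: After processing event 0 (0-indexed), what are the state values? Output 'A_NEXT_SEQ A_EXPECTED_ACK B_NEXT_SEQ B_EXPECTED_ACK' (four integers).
After event 0: A_seq=100 A_ack=2160 B_seq=2160 B_ack=100

100 2160 2160 100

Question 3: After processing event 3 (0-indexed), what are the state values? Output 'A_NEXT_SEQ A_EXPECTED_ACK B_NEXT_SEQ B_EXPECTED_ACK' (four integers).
After event 0: A_seq=100 A_ack=2160 B_seq=2160 B_ack=100
After event 1: A_seq=206 A_ack=2160 B_seq=2160 B_ack=206
After event 2: A_seq=206 A_ack=2160 B_seq=2182 B_ack=206
After event 3: A_seq=206 A_ack=2160 B_seq=2301 B_ack=206

206 2160 2301 206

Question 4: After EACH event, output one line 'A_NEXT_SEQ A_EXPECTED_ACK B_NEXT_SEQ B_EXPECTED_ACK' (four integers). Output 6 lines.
100 2160 2160 100
206 2160 2160 206
206 2160 2182 206
206 2160 2301 206
206 2160 2301 206
206 2160 2301 206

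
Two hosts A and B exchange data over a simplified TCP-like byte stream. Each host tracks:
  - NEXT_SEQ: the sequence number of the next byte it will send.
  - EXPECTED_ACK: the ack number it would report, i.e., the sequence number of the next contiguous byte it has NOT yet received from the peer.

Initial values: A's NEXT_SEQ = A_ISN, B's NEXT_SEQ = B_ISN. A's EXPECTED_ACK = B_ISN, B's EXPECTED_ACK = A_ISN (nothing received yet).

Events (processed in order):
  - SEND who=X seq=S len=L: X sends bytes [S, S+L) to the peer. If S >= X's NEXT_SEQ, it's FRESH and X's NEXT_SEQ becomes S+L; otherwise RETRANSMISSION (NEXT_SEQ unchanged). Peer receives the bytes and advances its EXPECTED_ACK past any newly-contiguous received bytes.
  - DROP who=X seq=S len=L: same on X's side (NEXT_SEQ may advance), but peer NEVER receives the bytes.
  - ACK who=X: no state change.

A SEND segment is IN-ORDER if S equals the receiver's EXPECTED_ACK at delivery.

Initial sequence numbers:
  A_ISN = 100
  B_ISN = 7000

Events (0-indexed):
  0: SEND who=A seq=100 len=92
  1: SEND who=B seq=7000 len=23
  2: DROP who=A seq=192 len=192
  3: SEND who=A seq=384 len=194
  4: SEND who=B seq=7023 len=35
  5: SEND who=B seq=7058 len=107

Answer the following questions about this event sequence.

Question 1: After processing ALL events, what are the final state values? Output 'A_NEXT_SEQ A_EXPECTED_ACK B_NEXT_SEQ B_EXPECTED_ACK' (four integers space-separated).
Answer: 578 7165 7165 192

Derivation:
After event 0: A_seq=192 A_ack=7000 B_seq=7000 B_ack=192
After event 1: A_seq=192 A_ack=7023 B_seq=7023 B_ack=192
After event 2: A_seq=384 A_ack=7023 B_seq=7023 B_ack=192
After event 3: A_seq=578 A_ack=7023 B_seq=7023 B_ack=192
After event 4: A_seq=578 A_ack=7058 B_seq=7058 B_ack=192
After event 5: A_seq=578 A_ack=7165 B_seq=7165 B_ack=192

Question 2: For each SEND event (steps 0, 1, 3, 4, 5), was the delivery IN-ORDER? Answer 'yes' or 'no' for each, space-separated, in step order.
Step 0: SEND seq=100 -> in-order
Step 1: SEND seq=7000 -> in-order
Step 3: SEND seq=384 -> out-of-order
Step 4: SEND seq=7023 -> in-order
Step 5: SEND seq=7058 -> in-order

Answer: yes yes no yes yes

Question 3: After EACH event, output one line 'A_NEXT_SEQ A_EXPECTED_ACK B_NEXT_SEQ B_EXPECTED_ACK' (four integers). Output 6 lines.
192 7000 7000 192
192 7023 7023 192
384 7023 7023 192
578 7023 7023 192
578 7058 7058 192
578 7165 7165 192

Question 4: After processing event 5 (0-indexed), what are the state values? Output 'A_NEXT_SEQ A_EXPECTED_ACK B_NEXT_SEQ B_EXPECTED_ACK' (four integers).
After event 0: A_seq=192 A_ack=7000 B_seq=7000 B_ack=192
After event 1: A_seq=192 A_ack=7023 B_seq=7023 B_ack=192
After event 2: A_seq=384 A_ack=7023 B_seq=7023 B_ack=192
After event 3: A_seq=578 A_ack=7023 B_seq=7023 B_ack=192
After event 4: A_seq=578 A_ack=7058 B_seq=7058 B_ack=192
After event 5: A_seq=578 A_ack=7165 B_seq=7165 B_ack=192

578 7165 7165 192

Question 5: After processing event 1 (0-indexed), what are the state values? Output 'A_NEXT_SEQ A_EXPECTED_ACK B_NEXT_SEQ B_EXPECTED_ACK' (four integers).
After event 0: A_seq=192 A_ack=7000 B_seq=7000 B_ack=192
After event 1: A_seq=192 A_ack=7023 B_seq=7023 B_ack=192

192 7023 7023 192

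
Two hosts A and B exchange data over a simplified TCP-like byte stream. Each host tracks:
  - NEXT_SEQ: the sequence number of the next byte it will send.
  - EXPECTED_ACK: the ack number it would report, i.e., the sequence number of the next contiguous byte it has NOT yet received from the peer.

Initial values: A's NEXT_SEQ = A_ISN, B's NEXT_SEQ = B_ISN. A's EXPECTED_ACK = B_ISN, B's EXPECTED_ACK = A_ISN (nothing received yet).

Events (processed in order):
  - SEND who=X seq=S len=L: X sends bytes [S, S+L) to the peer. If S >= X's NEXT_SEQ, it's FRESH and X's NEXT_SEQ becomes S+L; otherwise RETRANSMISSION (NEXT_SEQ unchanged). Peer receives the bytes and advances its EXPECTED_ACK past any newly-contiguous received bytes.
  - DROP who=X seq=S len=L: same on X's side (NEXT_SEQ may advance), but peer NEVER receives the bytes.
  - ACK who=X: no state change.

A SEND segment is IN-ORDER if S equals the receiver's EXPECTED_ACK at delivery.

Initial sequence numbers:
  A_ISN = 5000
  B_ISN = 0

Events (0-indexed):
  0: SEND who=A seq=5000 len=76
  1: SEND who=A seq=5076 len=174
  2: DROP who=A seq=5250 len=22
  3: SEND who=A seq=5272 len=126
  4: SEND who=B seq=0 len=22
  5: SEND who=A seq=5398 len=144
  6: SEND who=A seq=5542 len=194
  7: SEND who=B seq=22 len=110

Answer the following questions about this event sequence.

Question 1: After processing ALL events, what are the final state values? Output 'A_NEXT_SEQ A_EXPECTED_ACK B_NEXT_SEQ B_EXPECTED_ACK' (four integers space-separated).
Answer: 5736 132 132 5250

Derivation:
After event 0: A_seq=5076 A_ack=0 B_seq=0 B_ack=5076
After event 1: A_seq=5250 A_ack=0 B_seq=0 B_ack=5250
After event 2: A_seq=5272 A_ack=0 B_seq=0 B_ack=5250
After event 3: A_seq=5398 A_ack=0 B_seq=0 B_ack=5250
After event 4: A_seq=5398 A_ack=22 B_seq=22 B_ack=5250
After event 5: A_seq=5542 A_ack=22 B_seq=22 B_ack=5250
After event 6: A_seq=5736 A_ack=22 B_seq=22 B_ack=5250
After event 7: A_seq=5736 A_ack=132 B_seq=132 B_ack=5250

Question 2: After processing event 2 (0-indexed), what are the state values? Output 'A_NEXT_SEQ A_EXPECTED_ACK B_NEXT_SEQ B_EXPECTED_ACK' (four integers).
After event 0: A_seq=5076 A_ack=0 B_seq=0 B_ack=5076
After event 1: A_seq=5250 A_ack=0 B_seq=0 B_ack=5250
After event 2: A_seq=5272 A_ack=0 B_seq=0 B_ack=5250

5272 0 0 5250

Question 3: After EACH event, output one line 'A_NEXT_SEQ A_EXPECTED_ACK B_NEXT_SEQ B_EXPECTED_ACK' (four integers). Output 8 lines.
5076 0 0 5076
5250 0 0 5250
5272 0 0 5250
5398 0 0 5250
5398 22 22 5250
5542 22 22 5250
5736 22 22 5250
5736 132 132 5250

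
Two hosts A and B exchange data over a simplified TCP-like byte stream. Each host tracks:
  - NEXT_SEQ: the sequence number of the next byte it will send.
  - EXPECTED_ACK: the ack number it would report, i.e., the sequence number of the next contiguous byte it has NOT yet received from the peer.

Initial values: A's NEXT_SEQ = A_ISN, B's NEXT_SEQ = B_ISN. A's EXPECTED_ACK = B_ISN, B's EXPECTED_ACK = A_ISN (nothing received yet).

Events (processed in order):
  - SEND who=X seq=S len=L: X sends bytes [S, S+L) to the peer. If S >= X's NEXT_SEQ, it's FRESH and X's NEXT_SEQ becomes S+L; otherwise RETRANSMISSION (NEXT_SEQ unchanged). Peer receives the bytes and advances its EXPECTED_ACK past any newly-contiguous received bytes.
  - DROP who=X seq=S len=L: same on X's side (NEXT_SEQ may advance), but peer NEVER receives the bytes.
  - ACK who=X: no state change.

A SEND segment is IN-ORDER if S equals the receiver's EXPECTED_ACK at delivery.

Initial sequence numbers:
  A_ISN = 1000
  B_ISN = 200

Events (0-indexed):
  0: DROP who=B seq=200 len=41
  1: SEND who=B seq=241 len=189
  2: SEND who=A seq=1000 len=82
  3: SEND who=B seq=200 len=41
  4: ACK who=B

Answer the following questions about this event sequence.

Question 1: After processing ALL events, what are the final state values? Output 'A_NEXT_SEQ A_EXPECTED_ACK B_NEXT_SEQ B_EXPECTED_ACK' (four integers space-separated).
Answer: 1082 430 430 1082

Derivation:
After event 0: A_seq=1000 A_ack=200 B_seq=241 B_ack=1000
After event 1: A_seq=1000 A_ack=200 B_seq=430 B_ack=1000
After event 2: A_seq=1082 A_ack=200 B_seq=430 B_ack=1082
After event 3: A_seq=1082 A_ack=430 B_seq=430 B_ack=1082
After event 4: A_seq=1082 A_ack=430 B_seq=430 B_ack=1082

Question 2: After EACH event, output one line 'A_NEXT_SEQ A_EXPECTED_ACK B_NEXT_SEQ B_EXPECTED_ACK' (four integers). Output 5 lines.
1000 200 241 1000
1000 200 430 1000
1082 200 430 1082
1082 430 430 1082
1082 430 430 1082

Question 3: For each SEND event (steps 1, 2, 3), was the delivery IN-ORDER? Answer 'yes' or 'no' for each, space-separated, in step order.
Answer: no yes yes

Derivation:
Step 1: SEND seq=241 -> out-of-order
Step 2: SEND seq=1000 -> in-order
Step 3: SEND seq=200 -> in-order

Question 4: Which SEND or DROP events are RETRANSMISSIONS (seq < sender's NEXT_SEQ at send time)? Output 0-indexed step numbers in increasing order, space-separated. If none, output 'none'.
Step 0: DROP seq=200 -> fresh
Step 1: SEND seq=241 -> fresh
Step 2: SEND seq=1000 -> fresh
Step 3: SEND seq=200 -> retransmit

Answer: 3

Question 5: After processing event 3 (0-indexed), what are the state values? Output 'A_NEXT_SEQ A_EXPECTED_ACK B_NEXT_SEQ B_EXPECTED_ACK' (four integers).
After event 0: A_seq=1000 A_ack=200 B_seq=241 B_ack=1000
After event 1: A_seq=1000 A_ack=200 B_seq=430 B_ack=1000
After event 2: A_seq=1082 A_ack=200 B_seq=430 B_ack=1082
After event 3: A_seq=1082 A_ack=430 B_seq=430 B_ack=1082

1082 430 430 1082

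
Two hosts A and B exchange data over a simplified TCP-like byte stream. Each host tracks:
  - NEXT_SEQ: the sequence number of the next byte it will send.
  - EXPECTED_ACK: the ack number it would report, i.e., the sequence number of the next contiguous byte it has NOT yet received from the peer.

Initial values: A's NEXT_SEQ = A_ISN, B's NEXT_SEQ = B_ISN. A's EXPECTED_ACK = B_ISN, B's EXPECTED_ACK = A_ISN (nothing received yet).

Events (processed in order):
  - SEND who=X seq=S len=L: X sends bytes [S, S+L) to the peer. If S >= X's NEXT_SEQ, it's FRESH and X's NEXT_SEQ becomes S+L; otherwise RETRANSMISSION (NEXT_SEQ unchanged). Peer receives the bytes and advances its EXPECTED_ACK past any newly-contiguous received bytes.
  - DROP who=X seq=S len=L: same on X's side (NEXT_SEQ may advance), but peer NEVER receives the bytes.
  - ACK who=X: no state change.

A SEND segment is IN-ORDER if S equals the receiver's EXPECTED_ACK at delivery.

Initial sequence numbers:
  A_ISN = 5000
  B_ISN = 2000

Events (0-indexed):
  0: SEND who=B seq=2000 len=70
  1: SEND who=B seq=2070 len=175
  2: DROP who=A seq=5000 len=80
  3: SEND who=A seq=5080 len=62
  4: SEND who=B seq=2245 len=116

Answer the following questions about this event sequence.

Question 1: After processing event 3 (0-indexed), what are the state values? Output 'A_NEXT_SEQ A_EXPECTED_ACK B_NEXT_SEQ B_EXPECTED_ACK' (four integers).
After event 0: A_seq=5000 A_ack=2070 B_seq=2070 B_ack=5000
After event 1: A_seq=5000 A_ack=2245 B_seq=2245 B_ack=5000
After event 2: A_seq=5080 A_ack=2245 B_seq=2245 B_ack=5000
After event 3: A_seq=5142 A_ack=2245 B_seq=2245 B_ack=5000

5142 2245 2245 5000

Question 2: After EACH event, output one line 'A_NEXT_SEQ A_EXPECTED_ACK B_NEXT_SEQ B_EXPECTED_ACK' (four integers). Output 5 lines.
5000 2070 2070 5000
5000 2245 2245 5000
5080 2245 2245 5000
5142 2245 2245 5000
5142 2361 2361 5000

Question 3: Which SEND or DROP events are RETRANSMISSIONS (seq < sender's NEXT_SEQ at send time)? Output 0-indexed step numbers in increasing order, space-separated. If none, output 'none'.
Step 0: SEND seq=2000 -> fresh
Step 1: SEND seq=2070 -> fresh
Step 2: DROP seq=5000 -> fresh
Step 3: SEND seq=5080 -> fresh
Step 4: SEND seq=2245 -> fresh

Answer: none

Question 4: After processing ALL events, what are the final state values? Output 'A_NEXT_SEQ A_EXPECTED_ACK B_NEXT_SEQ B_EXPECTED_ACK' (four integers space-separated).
After event 0: A_seq=5000 A_ack=2070 B_seq=2070 B_ack=5000
After event 1: A_seq=5000 A_ack=2245 B_seq=2245 B_ack=5000
After event 2: A_seq=5080 A_ack=2245 B_seq=2245 B_ack=5000
After event 3: A_seq=5142 A_ack=2245 B_seq=2245 B_ack=5000
After event 4: A_seq=5142 A_ack=2361 B_seq=2361 B_ack=5000

Answer: 5142 2361 2361 5000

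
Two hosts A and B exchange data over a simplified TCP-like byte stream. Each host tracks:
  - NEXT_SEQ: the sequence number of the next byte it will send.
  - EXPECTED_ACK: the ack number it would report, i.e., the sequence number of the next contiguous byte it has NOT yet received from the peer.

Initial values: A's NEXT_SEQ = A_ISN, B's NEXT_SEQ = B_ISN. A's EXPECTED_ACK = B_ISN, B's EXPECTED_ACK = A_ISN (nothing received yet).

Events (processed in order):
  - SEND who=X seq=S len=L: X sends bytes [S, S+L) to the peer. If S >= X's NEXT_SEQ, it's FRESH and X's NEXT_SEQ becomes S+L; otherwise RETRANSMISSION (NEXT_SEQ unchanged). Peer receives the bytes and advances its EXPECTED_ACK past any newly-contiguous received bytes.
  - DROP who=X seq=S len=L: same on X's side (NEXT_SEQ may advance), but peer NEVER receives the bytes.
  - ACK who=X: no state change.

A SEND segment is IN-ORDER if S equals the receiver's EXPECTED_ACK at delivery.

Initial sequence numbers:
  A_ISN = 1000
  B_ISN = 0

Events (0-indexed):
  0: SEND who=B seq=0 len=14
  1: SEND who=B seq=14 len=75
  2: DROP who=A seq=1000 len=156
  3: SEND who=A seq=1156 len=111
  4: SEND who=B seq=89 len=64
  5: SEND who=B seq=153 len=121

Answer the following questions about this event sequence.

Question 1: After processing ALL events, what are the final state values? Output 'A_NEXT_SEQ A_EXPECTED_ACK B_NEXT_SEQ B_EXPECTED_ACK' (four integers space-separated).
Answer: 1267 274 274 1000

Derivation:
After event 0: A_seq=1000 A_ack=14 B_seq=14 B_ack=1000
After event 1: A_seq=1000 A_ack=89 B_seq=89 B_ack=1000
After event 2: A_seq=1156 A_ack=89 B_seq=89 B_ack=1000
After event 3: A_seq=1267 A_ack=89 B_seq=89 B_ack=1000
After event 4: A_seq=1267 A_ack=153 B_seq=153 B_ack=1000
After event 5: A_seq=1267 A_ack=274 B_seq=274 B_ack=1000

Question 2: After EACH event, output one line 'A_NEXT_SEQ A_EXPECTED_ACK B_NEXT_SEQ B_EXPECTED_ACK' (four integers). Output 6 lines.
1000 14 14 1000
1000 89 89 1000
1156 89 89 1000
1267 89 89 1000
1267 153 153 1000
1267 274 274 1000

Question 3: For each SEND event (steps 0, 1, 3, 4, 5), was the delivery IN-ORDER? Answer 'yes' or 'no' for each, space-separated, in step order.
Step 0: SEND seq=0 -> in-order
Step 1: SEND seq=14 -> in-order
Step 3: SEND seq=1156 -> out-of-order
Step 4: SEND seq=89 -> in-order
Step 5: SEND seq=153 -> in-order

Answer: yes yes no yes yes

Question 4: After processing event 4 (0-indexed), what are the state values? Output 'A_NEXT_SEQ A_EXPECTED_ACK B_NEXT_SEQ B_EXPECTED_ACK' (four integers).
After event 0: A_seq=1000 A_ack=14 B_seq=14 B_ack=1000
After event 1: A_seq=1000 A_ack=89 B_seq=89 B_ack=1000
After event 2: A_seq=1156 A_ack=89 B_seq=89 B_ack=1000
After event 3: A_seq=1267 A_ack=89 B_seq=89 B_ack=1000
After event 4: A_seq=1267 A_ack=153 B_seq=153 B_ack=1000

1267 153 153 1000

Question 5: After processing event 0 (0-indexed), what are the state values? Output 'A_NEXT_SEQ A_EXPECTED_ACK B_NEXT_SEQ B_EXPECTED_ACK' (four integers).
After event 0: A_seq=1000 A_ack=14 B_seq=14 B_ack=1000

1000 14 14 1000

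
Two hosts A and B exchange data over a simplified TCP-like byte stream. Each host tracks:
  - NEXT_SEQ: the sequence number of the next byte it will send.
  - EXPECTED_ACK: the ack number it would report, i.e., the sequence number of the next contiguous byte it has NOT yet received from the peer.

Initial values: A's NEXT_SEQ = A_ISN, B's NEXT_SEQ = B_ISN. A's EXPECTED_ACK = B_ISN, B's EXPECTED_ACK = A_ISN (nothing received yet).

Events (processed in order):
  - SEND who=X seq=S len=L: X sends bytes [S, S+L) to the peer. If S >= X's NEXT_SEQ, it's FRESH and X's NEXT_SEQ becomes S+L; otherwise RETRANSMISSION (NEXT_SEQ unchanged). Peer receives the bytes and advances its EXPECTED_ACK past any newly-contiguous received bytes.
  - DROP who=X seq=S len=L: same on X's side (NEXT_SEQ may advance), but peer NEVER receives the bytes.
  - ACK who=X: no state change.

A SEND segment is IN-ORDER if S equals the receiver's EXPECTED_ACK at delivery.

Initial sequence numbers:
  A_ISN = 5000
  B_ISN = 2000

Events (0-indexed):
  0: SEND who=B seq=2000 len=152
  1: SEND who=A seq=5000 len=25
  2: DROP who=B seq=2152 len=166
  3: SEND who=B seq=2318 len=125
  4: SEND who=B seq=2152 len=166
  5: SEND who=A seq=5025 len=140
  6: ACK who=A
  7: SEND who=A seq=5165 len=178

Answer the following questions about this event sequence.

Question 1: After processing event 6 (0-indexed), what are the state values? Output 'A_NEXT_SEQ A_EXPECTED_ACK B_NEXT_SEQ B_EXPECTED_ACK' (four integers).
After event 0: A_seq=5000 A_ack=2152 B_seq=2152 B_ack=5000
After event 1: A_seq=5025 A_ack=2152 B_seq=2152 B_ack=5025
After event 2: A_seq=5025 A_ack=2152 B_seq=2318 B_ack=5025
After event 3: A_seq=5025 A_ack=2152 B_seq=2443 B_ack=5025
After event 4: A_seq=5025 A_ack=2443 B_seq=2443 B_ack=5025
After event 5: A_seq=5165 A_ack=2443 B_seq=2443 B_ack=5165
After event 6: A_seq=5165 A_ack=2443 B_seq=2443 B_ack=5165

5165 2443 2443 5165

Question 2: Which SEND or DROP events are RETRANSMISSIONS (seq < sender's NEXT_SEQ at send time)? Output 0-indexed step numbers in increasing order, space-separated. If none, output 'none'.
Step 0: SEND seq=2000 -> fresh
Step 1: SEND seq=5000 -> fresh
Step 2: DROP seq=2152 -> fresh
Step 3: SEND seq=2318 -> fresh
Step 4: SEND seq=2152 -> retransmit
Step 5: SEND seq=5025 -> fresh
Step 7: SEND seq=5165 -> fresh

Answer: 4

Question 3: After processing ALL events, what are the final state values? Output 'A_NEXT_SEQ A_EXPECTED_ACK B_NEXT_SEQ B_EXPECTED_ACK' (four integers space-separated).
After event 0: A_seq=5000 A_ack=2152 B_seq=2152 B_ack=5000
After event 1: A_seq=5025 A_ack=2152 B_seq=2152 B_ack=5025
After event 2: A_seq=5025 A_ack=2152 B_seq=2318 B_ack=5025
After event 3: A_seq=5025 A_ack=2152 B_seq=2443 B_ack=5025
After event 4: A_seq=5025 A_ack=2443 B_seq=2443 B_ack=5025
After event 5: A_seq=5165 A_ack=2443 B_seq=2443 B_ack=5165
After event 6: A_seq=5165 A_ack=2443 B_seq=2443 B_ack=5165
After event 7: A_seq=5343 A_ack=2443 B_seq=2443 B_ack=5343

Answer: 5343 2443 2443 5343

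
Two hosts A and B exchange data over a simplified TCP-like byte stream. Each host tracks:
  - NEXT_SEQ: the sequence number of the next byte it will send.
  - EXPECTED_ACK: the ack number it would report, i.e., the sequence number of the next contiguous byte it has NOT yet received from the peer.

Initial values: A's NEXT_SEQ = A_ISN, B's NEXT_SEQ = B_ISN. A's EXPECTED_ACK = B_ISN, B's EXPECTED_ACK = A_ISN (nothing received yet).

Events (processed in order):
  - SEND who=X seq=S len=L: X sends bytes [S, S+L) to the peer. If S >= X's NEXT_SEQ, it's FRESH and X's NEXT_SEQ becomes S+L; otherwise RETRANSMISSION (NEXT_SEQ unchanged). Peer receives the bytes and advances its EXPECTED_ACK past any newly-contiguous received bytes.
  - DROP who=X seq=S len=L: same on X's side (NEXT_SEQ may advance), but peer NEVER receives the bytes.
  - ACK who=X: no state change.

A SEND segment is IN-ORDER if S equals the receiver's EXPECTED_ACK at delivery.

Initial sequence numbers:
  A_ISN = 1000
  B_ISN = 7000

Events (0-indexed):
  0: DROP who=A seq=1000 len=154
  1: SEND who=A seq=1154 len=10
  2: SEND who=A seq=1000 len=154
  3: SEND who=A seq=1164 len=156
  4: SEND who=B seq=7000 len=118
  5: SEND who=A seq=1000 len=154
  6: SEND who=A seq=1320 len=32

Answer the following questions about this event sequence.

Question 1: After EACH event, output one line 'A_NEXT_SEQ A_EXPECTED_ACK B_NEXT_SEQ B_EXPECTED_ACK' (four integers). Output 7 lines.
1154 7000 7000 1000
1164 7000 7000 1000
1164 7000 7000 1164
1320 7000 7000 1320
1320 7118 7118 1320
1320 7118 7118 1320
1352 7118 7118 1352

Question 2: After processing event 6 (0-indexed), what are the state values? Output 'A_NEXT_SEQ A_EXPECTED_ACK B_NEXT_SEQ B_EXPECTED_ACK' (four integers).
After event 0: A_seq=1154 A_ack=7000 B_seq=7000 B_ack=1000
After event 1: A_seq=1164 A_ack=7000 B_seq=7000 B_ack=1000
After event 2: A_seq=1164 A_ack=7000 B_seq=7000 B_ack=1164
After event 3: A_seq=1320 A_ack=7000 B_seq=7000 B_ack=1320
After event 4: A_seq=1320 A_ack=7118 B_seq=7118 B_ack=1320
After event 5: A_seq=1320 A_ack=7118 B_seq=7118 B_ack=1320
After event 6: A_seq=1352 A_ack=7118 B_seq=7118 B_ack=1352

1352 7118 7118 1352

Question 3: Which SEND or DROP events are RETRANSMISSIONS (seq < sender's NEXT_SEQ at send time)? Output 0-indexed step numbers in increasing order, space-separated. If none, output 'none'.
Step 0: DROP seq=1000 -> fresh
Step 1: SEND seq=1154 -> fresh
Step 2: SEND seq=1000 -> retransmit
Step 3: SEND seq=1164 -> fresh
Step 4: SEND seq=7000 -> fresh
Step 5: SEND seq=1000 -> retransmit
Step 6: SEND seq=1320 -> fresh

Answer: 2 5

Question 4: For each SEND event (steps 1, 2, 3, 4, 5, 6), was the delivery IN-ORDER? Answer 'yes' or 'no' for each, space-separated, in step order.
Answer: no yes yes yes no yes

Derivation:
Step 1: SEND seq=1154 -> out-of-order
Step 2: SEND seq=1000 -> in-order
Step 3: SEND seq=1164 -> in-order
Step 4: SEND seq=7000 -> in-order
Step 5: SEND seq=1000 -> out-of-order
Step 6: SEND seq=1320 -> in-order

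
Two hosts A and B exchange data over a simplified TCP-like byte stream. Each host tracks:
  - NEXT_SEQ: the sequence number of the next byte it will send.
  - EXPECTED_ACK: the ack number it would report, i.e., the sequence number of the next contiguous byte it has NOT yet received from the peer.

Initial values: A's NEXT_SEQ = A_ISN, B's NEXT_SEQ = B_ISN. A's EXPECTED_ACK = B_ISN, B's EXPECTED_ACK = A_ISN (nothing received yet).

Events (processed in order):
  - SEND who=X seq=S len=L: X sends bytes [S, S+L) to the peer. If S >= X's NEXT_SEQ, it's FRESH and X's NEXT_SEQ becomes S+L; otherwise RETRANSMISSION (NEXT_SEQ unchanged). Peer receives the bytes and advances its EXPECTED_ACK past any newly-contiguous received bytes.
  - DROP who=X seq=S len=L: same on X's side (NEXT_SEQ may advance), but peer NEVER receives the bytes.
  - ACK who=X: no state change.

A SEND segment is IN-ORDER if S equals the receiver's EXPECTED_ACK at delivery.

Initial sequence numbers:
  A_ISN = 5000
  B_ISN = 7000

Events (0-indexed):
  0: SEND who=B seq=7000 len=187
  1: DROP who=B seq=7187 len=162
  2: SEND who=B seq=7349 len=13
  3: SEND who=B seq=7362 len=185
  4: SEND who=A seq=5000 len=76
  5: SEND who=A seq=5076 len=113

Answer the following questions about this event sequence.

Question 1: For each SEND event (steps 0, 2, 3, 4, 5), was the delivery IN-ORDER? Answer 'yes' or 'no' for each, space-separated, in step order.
Answer: yes no no yes yes

Derivation:
Step 0: SEND seq=7000 -> in-order
Step 2: SEND seq=7349 -> out-of-order
Step 3: SEND seq=7362 -> out-of-order
Step 4: SEND seq=5000 -> in-order
Step 5: SEND seq=5076 -> in-order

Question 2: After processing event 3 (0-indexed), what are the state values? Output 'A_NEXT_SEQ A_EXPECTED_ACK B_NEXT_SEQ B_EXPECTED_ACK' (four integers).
After event 0: A_seq=5000 A_ack=7187 B_seq=7187 B_ack=5000
After event 1: A_seq=5000 A_ack=7187 B_seq=7349 B_ack=5000
After event 2: A_seq=5000 A_ack=7187 B_seq=7362 B_ack=5000
After event 3: A_seq=5000 A_ack=7187 B_seq=7547 B_ack=5000

5000 7187 7547 5000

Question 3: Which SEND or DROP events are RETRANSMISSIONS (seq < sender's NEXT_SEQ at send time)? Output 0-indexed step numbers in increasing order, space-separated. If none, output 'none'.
Answer: none

Derivation:
Step 0: SEND seq=7000 -> fresh
Step 1: DROP seq=7187 -> fresh
Step 2: SEND seq=7349 -> fresh
Step 3: SEND seq=7362 -> fresh
Step 4: SEND seq=5000 -> fresh
Step 5: SEND seq=5076 -> fresh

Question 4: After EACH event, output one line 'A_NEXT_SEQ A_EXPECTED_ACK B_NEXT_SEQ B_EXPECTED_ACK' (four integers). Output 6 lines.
5000 7187 7187 5000
5000 7187 7349 5000
5000 7187 7362 5000
5000 7187 7547 5000
5076 7187 7547 5076
5189 7187 7547 5189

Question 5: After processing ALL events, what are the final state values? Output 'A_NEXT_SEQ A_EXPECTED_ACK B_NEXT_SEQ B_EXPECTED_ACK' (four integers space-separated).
After event 0: A_seq=5000 A_ack=7187 B_seq=7187 B_ack=5000
After event 1: A_seq=5000 A_ack=7187 B_seq=7349 B_ack=5000
After event 2: A_seq=5000 A_ack=7187 B_seq=7362 B_ack=5000
After event 3: A_seq=5000 A_ack=7187 B_seq=7547 B_ack=5000
After event 4: A_seq=5076 A_ack=7187 B_seq=7547 B_ack=5076
After event 5: A_seq=5189 A_ack=7187 B_seq=7547 B_ack=5189

Answer: 5189 7187 7547 5189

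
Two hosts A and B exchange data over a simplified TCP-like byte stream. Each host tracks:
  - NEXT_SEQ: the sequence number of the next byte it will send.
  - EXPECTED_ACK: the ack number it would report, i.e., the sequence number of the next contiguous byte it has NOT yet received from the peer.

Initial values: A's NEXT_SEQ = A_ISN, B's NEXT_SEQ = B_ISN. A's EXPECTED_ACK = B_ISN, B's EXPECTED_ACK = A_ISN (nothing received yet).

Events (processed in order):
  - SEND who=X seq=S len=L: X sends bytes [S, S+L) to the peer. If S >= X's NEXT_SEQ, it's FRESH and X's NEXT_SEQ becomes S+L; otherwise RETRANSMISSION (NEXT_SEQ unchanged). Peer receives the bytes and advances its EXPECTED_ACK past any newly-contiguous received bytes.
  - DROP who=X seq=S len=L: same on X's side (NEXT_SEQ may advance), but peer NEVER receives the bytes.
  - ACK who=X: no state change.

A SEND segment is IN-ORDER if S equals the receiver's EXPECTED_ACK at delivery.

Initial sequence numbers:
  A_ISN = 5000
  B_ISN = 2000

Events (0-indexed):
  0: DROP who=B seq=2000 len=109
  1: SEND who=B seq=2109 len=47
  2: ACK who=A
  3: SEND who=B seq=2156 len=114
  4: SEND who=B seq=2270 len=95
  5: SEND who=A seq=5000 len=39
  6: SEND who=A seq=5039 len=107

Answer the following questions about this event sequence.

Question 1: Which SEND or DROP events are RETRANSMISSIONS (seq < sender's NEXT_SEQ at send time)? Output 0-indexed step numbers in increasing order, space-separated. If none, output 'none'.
Step 0: DROP seq=2000 -> fresh
Step 1: SEND seq=2109 -> fresh
Step 3: SEND seq=2156 -> fresh
Step 4: SEND seq=2270 -> fresh
Step 5: SEND seq=5000 -> fresh
Step 6: SEND seq=5039 -> fresh

Answer: none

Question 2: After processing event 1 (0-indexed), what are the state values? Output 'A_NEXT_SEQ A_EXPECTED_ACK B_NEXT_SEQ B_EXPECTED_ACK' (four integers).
After event 0: A_seq=5000 A_ack=2000 B_seq=2109 B_ack=5000
After event 1: A_seq=5000 A_ack=2000 B_seq=2156 B_ack=5000

5000 2000 2156 5000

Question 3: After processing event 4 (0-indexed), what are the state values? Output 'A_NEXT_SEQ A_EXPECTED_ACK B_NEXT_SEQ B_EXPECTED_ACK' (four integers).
After event 0: A_seq=5000 A_ack=2000 B_seq=2109 B_ack=5000
After event 1: A_seq=5000 A_ack=2000 B_seq=2156 B_ack=5000
After event 2: A_seq=5000 A_ack=2000 B_seq=2156 B_ack=5000
After event 3: A_seq=5000 A_ack=2000 B_seq=2270 B_ack=5000
After event 4: A_seq=5000 A_ack=2000 B_seq=2365 B_ack=5000

5000 2000 2365 5000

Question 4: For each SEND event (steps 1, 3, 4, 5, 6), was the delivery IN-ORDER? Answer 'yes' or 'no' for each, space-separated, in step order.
Step 1: SEND seq=2109 -> out-of-order
Step 3: SEND seq=2156 -> out-of-order
Step 4: SEND seq=2270 -> out-of-order
Step 5: SEND seq=5000 -> in-order
Step 6: SEND seq=5039 -> in-order

Answer: no no no yes yes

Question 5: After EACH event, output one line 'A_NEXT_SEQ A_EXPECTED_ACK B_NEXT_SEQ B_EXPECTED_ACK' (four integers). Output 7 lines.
5000 2000 2109 5000
5000 2000 2156 5000
5000 2000 2156 5000
5000 2000 2270 5000
5000 2000 2365 5000
5039 2000 2365 5039
5146 2000 2365 5146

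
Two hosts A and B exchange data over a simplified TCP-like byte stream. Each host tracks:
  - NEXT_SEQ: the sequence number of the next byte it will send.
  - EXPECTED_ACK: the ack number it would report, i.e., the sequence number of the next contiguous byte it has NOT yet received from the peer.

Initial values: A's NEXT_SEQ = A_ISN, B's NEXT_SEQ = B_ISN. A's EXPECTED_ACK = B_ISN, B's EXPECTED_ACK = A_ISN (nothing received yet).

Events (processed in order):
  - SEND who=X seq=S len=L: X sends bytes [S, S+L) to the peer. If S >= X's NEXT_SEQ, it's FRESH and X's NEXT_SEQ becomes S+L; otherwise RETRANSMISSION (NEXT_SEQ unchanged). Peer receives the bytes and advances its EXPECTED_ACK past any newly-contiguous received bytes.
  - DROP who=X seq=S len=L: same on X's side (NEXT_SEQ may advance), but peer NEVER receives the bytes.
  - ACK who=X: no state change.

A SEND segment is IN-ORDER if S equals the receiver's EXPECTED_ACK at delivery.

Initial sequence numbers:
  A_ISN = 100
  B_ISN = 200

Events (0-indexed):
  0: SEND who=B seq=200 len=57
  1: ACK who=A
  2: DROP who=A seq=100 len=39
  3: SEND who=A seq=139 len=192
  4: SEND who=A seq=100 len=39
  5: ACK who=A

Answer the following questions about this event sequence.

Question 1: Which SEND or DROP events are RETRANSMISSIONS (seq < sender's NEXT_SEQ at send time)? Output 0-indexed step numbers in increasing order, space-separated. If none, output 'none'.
Step 0: SEND seq=200 -> fresh
Step 2: DROP seq=100 -> fresh
Step 3: SEND seq=139 -> fresh
Step 4: SEND seq=100 -> retransmit

Answer: 4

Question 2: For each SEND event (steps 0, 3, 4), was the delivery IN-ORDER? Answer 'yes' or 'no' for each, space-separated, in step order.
Step 0: SEND seq=200 -> in-order
Step 3: SEND seq=139 -> out-of-order
Step 4: SEND seq=100 -> in-order

Answer: yes no yes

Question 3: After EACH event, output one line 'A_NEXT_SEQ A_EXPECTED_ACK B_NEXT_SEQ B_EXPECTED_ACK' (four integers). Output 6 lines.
100 257 257 100
100 257 257 100
139 257 257 100
331 257 257 100
331 257 257 331
331 257 257 331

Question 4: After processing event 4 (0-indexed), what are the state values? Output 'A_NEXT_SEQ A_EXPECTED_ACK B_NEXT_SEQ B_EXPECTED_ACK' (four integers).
After event 0: A_seq=100 A_ack=257 B_seq=257 B_ack=100
After event 1: A_seq=100 A_ack=257 B_seq=257 B_ack=100
After event 2: A_seq=139 A_ack=257 B_seq=257 B_ack=100
After event 3: A_seq=331 A_ack=257 B_seq=257 B_ack=100
After event 4: A_seq=331 A_ack=257 B_seq=257 B_ack=331

331 257 257 331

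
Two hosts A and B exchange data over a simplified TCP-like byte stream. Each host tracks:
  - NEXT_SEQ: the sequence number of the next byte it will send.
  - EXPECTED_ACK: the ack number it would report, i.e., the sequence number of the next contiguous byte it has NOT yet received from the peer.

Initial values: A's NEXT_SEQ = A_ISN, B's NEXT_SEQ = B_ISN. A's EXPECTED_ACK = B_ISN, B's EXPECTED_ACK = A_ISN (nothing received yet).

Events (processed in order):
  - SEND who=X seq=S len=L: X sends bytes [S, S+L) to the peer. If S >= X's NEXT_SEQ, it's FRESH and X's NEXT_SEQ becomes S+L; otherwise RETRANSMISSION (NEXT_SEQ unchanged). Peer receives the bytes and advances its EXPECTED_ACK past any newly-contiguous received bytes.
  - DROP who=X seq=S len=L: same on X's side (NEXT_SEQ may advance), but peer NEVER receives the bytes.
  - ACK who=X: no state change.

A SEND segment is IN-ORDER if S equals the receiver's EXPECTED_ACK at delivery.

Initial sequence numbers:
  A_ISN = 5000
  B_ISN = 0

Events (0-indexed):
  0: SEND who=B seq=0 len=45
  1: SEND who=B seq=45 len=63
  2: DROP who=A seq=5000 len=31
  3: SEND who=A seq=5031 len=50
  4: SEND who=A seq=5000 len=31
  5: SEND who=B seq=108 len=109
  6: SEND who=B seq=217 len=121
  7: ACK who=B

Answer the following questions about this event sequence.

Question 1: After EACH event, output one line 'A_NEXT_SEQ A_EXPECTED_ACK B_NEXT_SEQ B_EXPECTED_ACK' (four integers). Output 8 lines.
5000 45 45 5000
5000 108 108 5000
5031 108 108 5000
5081 108 108 5000
5081 108 108 5081
5081 217 217 5081
5081 338 338 5081
5081 338 338 5081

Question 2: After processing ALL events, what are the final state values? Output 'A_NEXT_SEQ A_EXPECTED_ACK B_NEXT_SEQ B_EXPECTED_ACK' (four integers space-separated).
After event 0: A_seq=5000 A_ack=45 B_seq=45 B_ack=5000
After event 1: A_seq=5000 A_ack=108 B_seq=108 B_ack=5000
After event 2: A_seq=5031 A_ack=108 B_seq=108 B_ack=5000
After event 3: A_seq=5081 A_ack=108 B_seq=108 B_ack=5000
After event 4: A_seq=5081 A_ack=108 B_seq=108 B_ack=5081
After event 5: A_seq=5081 A_ack=217 B_seq=217 B_ack=5081
After event 6: A_seq=5081 A_ack=338 B_seq=338 B_ack=5081
After event 7: A_seq=5081 A_ack=338 B_seq=338 B_ack=5081

Answer: 5081 338 338 5081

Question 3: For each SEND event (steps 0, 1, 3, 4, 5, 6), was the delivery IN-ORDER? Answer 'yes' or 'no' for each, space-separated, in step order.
Answer: yes yes no yes yes yes

Derivation:
Step 0: SEND seq=0 -> in-order
Step 1: SEND seq=45 -> in-order
Step 3: SEND seq=5031 -> out-of-order
Step 4: SEND seq=5000 -> in-order
Step 5: SEND seq=108 -> in-order
Step 6: SEND seq=217 -> in-order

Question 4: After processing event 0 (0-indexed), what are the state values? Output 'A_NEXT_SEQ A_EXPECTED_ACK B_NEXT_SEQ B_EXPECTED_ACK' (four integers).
After event 0: A_seq=5000 A_ack=45 B_seq=45 B_ack=5000

5000 45 45 5000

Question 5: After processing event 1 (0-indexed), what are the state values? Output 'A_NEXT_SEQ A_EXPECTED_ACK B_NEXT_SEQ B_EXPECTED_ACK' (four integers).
After event 0: A_seq=5000 A_ack=45 B_seq=45 B_ack=5000
After event 1: A_seq=5000 A_ack=108 B_seq=108 B_ack=5000

5000 108 108 5000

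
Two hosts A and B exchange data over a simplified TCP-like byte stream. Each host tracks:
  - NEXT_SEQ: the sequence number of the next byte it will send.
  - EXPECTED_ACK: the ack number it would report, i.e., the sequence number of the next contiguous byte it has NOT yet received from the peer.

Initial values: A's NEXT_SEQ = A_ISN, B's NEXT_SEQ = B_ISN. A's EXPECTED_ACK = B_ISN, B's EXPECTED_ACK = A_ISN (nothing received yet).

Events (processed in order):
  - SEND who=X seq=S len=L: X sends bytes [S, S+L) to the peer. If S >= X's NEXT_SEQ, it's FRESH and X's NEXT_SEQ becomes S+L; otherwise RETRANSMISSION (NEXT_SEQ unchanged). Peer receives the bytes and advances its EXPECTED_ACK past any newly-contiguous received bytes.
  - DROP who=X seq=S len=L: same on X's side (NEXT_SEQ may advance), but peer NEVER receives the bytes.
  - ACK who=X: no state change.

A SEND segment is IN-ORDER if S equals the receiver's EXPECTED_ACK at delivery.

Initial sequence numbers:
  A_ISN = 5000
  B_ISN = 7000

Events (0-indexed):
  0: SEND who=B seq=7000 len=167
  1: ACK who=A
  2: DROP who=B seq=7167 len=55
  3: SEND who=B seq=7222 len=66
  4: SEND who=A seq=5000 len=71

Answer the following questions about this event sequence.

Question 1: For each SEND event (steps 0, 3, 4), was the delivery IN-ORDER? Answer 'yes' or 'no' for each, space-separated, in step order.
Step 0: SEND seq=7000 -> in-order
Step 3: SEND seq=7222 -> out-of-order
Step 4: SEND seq=5000 -> in-order

Answer: yes no yes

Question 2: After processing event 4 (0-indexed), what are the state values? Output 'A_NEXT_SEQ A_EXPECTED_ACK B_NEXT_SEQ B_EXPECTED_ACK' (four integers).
After event 0: A_seq=5000 A_ack=7167 B_seq=7167 B_ack=5000
After event 1: A_seq=5000 A_ack=7167 B_seq=7167 B_ack=5000
After event 2: A_seq=5000 A_ack=7167 B_seq=7222 B_ack=5000
After event 3: A_seq=5000 A_ack=7167 B_seq=7288 B_ack=5000
After event 4: A_seq=5071 A_ack=7167 B_seq=7288 B_ack=5071

5071 7167 7288 5071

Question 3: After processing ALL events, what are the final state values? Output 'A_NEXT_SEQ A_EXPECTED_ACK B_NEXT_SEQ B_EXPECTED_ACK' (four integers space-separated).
After event 0: A_seq=5000 A_ack=7167 B_seq=7167 B_ack=5000
After event 1: A_seq=5000 A_ack=7167 B_seq=7167 B_ack=5000
After event 2: A_seq=5000 A_ack=7167 B_seq=7222 B_ack=5000
After event 3: A_seq=5000 A_ack=7167 B_seq=7288 B_ack=5000
After event 4: A_seq=5071 A_ack=7167 B_seq=7288 B_ack=5071

Answer: 5071 7167 7288 5071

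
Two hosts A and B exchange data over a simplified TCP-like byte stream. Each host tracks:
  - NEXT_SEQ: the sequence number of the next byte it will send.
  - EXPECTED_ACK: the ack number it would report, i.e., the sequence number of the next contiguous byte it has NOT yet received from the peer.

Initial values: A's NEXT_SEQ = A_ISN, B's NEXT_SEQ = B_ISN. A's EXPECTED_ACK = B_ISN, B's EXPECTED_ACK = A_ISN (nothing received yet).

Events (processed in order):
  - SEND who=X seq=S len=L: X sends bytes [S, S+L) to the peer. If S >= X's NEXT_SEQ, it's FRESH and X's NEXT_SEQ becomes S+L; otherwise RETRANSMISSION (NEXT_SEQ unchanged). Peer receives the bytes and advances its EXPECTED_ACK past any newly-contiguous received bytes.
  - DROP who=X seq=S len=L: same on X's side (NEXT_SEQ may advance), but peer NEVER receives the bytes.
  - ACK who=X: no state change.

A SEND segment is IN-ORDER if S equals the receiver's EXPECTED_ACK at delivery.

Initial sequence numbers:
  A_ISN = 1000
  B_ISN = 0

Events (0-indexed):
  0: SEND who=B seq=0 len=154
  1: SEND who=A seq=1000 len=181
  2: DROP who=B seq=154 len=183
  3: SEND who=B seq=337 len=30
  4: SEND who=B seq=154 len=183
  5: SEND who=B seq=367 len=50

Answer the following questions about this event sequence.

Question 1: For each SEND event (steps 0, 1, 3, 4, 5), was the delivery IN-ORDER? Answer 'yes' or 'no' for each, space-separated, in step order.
Answer: yes yes no yes yes

Derivation:
Step 0: SEND seq=0 -> in-order
Step 1: SEND seq=1000 -> in-order
Step 3: SEND seq=337 -> out-of-order
Step 4: SEND seq=154 -> in-order
Step 5: SEND seq=367 -> in-order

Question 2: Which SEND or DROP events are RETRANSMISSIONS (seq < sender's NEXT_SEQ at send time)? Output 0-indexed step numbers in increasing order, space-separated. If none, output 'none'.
Step 0: SEND seq=0 -> fresh
Step 1: SEND seq=1000 -> fresh
Step 2: DROP seq=154 -> fresh
Step 3: SEND seq=337 -> fresh
Step 4: SEND seq=154 -> retransmit
Step 5: SEND seq=367 -> fresh

Answer: 4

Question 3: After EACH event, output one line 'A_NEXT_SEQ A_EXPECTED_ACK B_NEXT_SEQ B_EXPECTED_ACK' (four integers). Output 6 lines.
1000 154 154 1000
1181 154 154 1181
1181 154 337 1181
1181 154 367 1181
1181 367 367 1181
1181 417 417 1181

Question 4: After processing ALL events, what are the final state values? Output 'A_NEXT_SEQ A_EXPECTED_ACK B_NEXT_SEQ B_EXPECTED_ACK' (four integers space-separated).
After event 0: A_seq=1000 A_ack=154 B_seq=154 B_ack=1000
After event 1: A_seq=1181 A_ack=154 B_seq=154 B_ack=1181
After event 2: A_seq=1181 A_ack=154 B_seq=337 B_ack=1181
After event 3: A_seq=1181 A_ack=154 B_seq=367 B_ack=1181
After event 4: A_seq=1181 A_ack=367 B_seq=367 B_ack=1181
After event 5: A_seq=1181 A_ack=417 B_seq=417 B_ack=1181

Answer: 1181 417 417 1181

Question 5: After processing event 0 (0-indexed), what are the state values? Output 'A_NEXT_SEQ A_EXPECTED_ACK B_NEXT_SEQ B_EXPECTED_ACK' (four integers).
After event 0: A_seq=1000 A_ack=154 B_seq=154 B_ack=1000

1000 154 154 1000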